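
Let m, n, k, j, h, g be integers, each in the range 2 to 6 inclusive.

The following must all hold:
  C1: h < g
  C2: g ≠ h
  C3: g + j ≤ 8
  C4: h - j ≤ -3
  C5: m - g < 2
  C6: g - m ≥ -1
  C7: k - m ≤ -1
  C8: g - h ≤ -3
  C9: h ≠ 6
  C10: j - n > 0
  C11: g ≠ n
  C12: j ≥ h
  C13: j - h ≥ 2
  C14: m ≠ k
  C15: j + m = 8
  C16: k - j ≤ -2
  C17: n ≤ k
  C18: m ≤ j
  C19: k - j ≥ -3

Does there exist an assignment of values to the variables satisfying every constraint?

Unsatisfiable

Constraints 6, 7, 8, 13, and 19 give g − m ≥ -1, m − k ≥ 1, k − j ≥ -3, j − h ≥ 2, h − g ≥ 3.
Adding all 5 inequalities: the left sides telescope to 0, and the right sides sum to (-1) + 1 + (-3) + 2 + 3 = 2. So 0 ≥ 2, which is false.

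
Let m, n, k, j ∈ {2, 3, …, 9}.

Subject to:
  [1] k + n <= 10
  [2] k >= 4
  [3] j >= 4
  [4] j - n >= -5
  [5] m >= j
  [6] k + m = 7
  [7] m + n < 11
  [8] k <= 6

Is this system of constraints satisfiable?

From constraint 2: k ≥ 4. From constraints 3 and 5: m ≥ j ≥ 4. Hence k + m ≥ 8. But constraint 6 requires k + m = 7, and 7 < 8. Contradiction.

Unsatisfiable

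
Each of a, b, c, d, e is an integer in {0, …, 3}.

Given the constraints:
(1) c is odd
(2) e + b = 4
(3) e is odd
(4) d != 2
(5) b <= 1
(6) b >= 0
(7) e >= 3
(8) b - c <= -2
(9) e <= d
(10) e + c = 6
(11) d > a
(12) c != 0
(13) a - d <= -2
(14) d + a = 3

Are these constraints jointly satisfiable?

One satisfying assignment is a = 0, b = 1, c = 3, d = 3, e = 3.
For the less obvious constraints — constraint 2: e + b = 4; constraint 8: b - c = -2 — and the others hold by inspection.

Satisfiable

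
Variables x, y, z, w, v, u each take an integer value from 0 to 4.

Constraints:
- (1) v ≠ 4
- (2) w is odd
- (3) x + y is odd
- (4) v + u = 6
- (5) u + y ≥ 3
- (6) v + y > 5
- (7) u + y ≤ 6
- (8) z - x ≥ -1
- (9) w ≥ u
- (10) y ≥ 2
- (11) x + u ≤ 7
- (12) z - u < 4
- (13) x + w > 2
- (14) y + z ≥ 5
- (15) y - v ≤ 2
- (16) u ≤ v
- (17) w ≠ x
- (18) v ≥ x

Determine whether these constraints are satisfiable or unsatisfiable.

Take x = 2, y = 3, z = 4, w = 3, v = 3, u = 3. Then constraint 4: v + u = 6; constraint 5: u + y = 6, and every other listed constraint is also met.

Satisfiable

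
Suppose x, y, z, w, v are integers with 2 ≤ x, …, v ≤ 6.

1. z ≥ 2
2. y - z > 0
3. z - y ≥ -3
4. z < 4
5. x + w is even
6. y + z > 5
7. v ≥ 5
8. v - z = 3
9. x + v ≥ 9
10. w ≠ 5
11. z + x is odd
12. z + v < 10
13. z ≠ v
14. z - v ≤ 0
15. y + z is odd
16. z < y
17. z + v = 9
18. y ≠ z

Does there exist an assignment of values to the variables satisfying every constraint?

Satisfiable

One satisfying assignment is x = 4, y = 4, z = 3, w = 6, v = 6.
For the less obvious constraints — constraint 2: y - z = 1; constraint 3: z - y = -1; constraint 6: y + z = 7 — and the others hold by inspection.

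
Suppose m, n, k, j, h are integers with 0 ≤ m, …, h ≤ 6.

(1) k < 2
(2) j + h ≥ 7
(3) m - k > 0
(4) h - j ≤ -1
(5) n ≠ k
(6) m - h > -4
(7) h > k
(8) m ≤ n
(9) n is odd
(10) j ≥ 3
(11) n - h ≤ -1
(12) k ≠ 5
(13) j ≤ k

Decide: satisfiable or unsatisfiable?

Constraints 3, 4, 8, 11, and 13 give k < m, m ≤ n, n < h, h < j, j ≤ k. Chaining: k < m ≤ n < h < j ≤ k, which forces k < k — impossible.

Unsatisfiable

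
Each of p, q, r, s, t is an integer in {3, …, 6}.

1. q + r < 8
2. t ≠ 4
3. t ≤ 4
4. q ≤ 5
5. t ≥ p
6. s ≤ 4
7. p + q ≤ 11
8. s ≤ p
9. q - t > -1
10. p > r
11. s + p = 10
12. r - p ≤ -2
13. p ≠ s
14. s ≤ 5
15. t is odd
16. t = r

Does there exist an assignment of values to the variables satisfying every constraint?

Unsatisfiable

From constraint 6: s ≤ 4. From constraints 3 and 5: p ≤ t ≤ 4. Hence s + p ≤ 8. But constraint 11 requires s + p = 10, and 10 > 8. Contradiction.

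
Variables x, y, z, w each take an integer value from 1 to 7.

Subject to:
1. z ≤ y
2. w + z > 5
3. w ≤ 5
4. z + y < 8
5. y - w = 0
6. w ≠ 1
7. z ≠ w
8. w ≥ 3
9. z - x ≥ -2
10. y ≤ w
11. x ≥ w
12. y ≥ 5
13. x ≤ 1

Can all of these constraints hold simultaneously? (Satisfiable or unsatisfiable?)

From constraints 10 and 12: w ≥ y and y ≥ 5, so w ≥ 5. From constraints 11 and 13: w ≤ x and x ≤ 1, so w ≤ 1. But 1 < 5, so no value of w works.

Unsatisfiable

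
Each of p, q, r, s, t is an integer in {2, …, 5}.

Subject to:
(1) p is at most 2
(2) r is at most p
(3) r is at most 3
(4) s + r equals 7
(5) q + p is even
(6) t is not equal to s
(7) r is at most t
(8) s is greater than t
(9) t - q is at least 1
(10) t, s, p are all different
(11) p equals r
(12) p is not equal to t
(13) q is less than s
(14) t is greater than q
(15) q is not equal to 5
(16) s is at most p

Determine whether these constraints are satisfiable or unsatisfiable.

From constraints 1 and 16: s ≤ p ≤ 2. From constraint 3: r ≤ 3. Hence s + r ≤ 5. But constraint 4 requires s + r = 7, and 7 > 5. Contradiction.

Unsatisfiable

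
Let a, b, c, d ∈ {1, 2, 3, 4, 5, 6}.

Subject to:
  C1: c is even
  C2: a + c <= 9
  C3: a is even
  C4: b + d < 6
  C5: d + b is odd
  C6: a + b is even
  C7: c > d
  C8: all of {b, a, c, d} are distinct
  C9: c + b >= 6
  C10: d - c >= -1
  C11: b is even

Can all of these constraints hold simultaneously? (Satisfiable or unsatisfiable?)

One satisfying assignment is a = 6, b = 4, c = 2, d = 1.
For the less obvious constraints — constraint 2: a + c = 8; constraint 4: b + d = 5 — and the others hold by inspection.

Satisfiable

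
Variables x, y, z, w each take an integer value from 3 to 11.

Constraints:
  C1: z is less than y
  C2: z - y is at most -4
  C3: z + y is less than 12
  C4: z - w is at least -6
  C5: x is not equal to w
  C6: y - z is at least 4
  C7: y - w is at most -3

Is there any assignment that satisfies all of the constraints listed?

Unsatisfiable

Constraints 4, 6, and 7 give z − w ≥ -6, w − y ≥ 3, y − z ≥ 4.
Adding all 3 inequalities: the left sides telescope to 0, and the right sides sum to (-6) + 3 + 4 = 1. So 0 ≥ 1, which is false.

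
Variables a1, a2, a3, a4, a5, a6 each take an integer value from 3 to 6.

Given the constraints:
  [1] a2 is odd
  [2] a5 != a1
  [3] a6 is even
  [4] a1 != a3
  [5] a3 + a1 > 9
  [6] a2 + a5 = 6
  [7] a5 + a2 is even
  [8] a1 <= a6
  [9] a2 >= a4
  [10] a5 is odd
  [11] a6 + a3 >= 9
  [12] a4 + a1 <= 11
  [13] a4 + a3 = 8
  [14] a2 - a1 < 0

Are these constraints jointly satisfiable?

Satisfiable

The assignment a1 = 6, a2 = 3, a3 = 5, a4 = 3, a5 = 3, a6 = 6 works:
  constraint 5 holds since a3 + a1 = 11.
  constraint 6 holds since a2 + a5 = 6.
  constraint 11 holds since a6 + a3 = 11.
The rest check out directly.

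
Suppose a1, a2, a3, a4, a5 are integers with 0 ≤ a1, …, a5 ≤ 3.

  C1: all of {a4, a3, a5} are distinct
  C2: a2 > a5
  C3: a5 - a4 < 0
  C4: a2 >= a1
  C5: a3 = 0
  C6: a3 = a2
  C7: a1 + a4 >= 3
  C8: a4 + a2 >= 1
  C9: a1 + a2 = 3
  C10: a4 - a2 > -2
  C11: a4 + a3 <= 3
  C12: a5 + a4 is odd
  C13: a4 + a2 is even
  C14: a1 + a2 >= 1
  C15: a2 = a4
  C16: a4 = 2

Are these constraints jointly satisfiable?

Unsatisfiable

Constraint 5 fixes a3 = 0 and constraint 16 fixes a4 = 2. Constraints 6 and 15 give a3 = a2 = a4, so a3 = a4. But 0 ≠ 2 — contradiction.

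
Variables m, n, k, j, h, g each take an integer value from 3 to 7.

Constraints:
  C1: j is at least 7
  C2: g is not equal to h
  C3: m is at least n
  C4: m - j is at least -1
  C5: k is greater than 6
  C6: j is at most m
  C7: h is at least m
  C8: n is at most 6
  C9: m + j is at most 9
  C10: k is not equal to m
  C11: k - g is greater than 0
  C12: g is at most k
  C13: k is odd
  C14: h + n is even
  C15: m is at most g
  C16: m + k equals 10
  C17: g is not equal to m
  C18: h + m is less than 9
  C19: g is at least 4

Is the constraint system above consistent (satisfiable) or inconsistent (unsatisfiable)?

From constraints 1 and 6: m ≥ j ≥ 7. From constraints 12 and 19: k ≥ g ≥ 4. Hence m + k ≥ 11. But constraint 16 requires m + k = 10, and 10 < 11. Contradiction.

Unsatisfiable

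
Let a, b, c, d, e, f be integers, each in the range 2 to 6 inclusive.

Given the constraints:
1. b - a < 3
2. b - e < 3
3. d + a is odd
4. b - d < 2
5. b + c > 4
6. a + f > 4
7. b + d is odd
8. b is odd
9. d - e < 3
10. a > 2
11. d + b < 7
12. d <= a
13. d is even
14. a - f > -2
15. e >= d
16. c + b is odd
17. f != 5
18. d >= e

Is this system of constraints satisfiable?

Satisfiable

Take a = 3, b = 3, c = 2, d = 2, e = 2, f = 3. Then constraint 1: b - a = 0; constraint 2: b - e = 1, and every other listed constraint is also met.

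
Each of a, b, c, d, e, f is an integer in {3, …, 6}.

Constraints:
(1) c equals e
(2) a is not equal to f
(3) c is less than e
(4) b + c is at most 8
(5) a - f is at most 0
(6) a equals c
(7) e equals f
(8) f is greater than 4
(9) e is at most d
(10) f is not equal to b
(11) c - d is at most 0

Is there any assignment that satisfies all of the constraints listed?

Unsatisfiable

From constraints 1, 6, and 7, a = c = e = f, so a = f. But constraint 2 says a ≠ f. Contradiction.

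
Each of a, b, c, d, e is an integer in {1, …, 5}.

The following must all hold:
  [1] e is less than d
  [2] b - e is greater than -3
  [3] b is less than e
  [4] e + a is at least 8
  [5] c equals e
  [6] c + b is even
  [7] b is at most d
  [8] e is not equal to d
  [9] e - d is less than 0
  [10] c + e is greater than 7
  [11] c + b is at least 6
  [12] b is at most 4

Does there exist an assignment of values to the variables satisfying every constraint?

Setting (a, b, c, d, e) = (4, 2, 4, 5, 4) satisfies everything: constraint 2: b - e = -2; constraint 4: e + a = 8, and the others follow.

Satisfiable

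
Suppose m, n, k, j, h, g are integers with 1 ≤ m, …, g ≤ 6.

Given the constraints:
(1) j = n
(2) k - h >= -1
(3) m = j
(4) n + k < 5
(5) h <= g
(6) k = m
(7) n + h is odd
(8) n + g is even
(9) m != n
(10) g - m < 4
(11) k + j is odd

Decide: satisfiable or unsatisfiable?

From constraints 1 and 3, m = j = n, so m = n. But constraint 9 says m ≠ n. Contradiction.

Unsatisfiable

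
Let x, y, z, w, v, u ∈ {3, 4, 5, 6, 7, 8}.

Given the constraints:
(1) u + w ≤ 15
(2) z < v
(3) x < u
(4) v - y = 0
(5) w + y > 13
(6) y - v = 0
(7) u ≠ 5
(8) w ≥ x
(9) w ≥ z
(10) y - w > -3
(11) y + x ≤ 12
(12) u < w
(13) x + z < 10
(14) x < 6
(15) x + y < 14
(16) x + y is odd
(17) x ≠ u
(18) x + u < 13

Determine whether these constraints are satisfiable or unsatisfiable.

Take x = 4, y = 7, z = 5, w = 8, v = 7, u = 7. Then constraint 1: u + w = 15; constraint 4: v - y = 0; constraint 5: w + y = 15, and every other listed constraint is also met.

Satisfiable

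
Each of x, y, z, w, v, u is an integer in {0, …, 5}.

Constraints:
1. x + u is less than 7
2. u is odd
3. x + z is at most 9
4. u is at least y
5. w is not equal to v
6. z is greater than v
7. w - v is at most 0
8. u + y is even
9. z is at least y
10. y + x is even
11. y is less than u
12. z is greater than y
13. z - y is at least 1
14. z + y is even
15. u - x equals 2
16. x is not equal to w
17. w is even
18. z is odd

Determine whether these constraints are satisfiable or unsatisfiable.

Setting (x, y, z, w, v, u) = (1, 1, 5, 0, 1, 3) satisfies everything: constraint 1: x + u = 4; constraint 3: x + z = 6, and the others follow.

Satisfiable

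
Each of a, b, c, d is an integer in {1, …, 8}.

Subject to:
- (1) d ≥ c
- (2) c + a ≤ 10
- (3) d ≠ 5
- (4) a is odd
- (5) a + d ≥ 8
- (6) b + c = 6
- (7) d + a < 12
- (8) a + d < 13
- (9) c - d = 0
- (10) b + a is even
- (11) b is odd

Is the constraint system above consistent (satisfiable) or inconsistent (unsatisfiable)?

Satisfiable

One satisfying assignment is a = 7, b = 3, c = 3, d = 3.
For the less obvious constraints — constraint 2: c + a = 10; constraint 5: a + d = 10; constraint 6: b + c = 6 — and the others hold by inspection.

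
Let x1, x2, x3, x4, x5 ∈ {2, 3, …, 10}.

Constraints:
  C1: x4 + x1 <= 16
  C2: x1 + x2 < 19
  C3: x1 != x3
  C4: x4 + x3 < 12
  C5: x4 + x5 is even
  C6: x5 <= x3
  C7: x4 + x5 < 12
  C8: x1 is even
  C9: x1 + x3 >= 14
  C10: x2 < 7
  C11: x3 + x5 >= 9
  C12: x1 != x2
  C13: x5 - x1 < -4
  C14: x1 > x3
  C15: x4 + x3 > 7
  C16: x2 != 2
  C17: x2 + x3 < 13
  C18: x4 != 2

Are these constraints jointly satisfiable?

Satisfiable

Take x1 = 10, x2 = 6, x3 = 5, x4 = 5, x5 = 5. Then constraint 1: x4 + x1 = 15; constraint 2: x1 + x2 = 16, and every other listed constraint is also met.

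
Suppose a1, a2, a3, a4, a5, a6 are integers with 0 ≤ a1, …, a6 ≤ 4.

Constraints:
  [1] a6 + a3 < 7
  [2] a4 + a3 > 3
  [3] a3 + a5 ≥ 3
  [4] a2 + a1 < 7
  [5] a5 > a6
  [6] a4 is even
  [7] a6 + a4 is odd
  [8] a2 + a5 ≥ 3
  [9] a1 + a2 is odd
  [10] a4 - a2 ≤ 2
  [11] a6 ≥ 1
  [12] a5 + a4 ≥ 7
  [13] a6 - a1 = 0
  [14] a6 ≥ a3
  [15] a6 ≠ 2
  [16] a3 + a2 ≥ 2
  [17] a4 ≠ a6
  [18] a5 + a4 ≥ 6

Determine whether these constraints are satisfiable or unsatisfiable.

The assignment a1 = 3, a2 = 2, a3 = 1, a4 = 4, a5 = 4, a6 = 3 works:
  constraint 1 holds since a6 + a3 = 4.
  constraint 2 holds since a4 + a3 = 5.
  constraint 3 holds since a3 + a5 = 5.
The rest check out directly.

Satisfiable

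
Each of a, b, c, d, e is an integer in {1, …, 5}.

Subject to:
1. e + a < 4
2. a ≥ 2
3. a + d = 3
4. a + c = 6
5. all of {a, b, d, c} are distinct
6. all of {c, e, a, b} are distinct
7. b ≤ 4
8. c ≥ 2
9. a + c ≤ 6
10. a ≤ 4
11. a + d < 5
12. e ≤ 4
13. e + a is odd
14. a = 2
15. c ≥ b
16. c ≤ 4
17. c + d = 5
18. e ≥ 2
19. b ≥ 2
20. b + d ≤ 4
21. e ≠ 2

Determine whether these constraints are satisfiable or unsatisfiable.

Unsatisfiable

Constraints 2, 7, 8, 10, 12, 16, 18, and 19 confine each of c, e, a, b to the 3 values {2, …, 4}.
Constraint 6 requires all 4 of them to be distinct, but only 3 values are available — impossible by the pigeonhole principle.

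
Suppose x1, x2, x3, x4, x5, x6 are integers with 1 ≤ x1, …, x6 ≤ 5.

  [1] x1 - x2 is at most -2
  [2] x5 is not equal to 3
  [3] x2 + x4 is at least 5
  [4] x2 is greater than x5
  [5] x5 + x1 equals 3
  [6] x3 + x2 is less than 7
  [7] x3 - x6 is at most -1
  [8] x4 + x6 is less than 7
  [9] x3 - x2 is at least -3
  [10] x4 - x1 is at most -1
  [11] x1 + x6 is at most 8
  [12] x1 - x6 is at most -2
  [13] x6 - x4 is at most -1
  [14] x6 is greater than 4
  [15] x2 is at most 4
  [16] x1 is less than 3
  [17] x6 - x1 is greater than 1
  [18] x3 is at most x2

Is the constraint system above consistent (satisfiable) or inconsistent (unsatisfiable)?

Constraints 1, 7, 9, 10, and 13 give x1 − x4 ≥ 1, x4 − x6 ≥ 1, x6 − x3 ≥ 1, x3 − x2 ≥ -3, x2 − x1 ≥ 2.
Adding all 5 inequalities: the left sides telescope to 0, and the right sides sum to 1 + 1 + 1 + (-3) + 2 = 2. So 0 ≥ 2, which is false.

Unsatisfiable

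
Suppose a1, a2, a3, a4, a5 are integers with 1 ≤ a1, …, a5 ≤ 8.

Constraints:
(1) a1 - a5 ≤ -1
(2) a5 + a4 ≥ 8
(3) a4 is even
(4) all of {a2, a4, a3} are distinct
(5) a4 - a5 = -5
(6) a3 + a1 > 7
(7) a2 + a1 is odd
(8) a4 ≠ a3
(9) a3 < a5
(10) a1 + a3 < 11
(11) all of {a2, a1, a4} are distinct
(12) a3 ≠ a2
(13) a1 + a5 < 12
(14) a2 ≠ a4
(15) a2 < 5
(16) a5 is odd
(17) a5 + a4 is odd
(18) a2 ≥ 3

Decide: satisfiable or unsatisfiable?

Satisfiable

Setting (a1, a2, a3, a4, a5) = (4, 3, 6, 2, 7) satisfies everything: constraint 1: a1 - a5 = -3; constraint 2: a5 + a4 = 9; constraint 5: a4 - a5 = -5, and the others follow.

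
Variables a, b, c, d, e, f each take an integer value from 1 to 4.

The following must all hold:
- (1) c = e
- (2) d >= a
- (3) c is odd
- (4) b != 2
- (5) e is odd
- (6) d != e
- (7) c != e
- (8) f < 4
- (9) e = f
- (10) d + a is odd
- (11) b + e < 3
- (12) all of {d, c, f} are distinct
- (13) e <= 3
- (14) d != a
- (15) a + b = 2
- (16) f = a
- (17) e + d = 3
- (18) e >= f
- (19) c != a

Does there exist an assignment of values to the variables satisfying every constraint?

From constraints 1, 9, and 16, c = e = f = a, so c = a. But constraint 19 says c ≠ a. Contradiction.

Unsatisfiable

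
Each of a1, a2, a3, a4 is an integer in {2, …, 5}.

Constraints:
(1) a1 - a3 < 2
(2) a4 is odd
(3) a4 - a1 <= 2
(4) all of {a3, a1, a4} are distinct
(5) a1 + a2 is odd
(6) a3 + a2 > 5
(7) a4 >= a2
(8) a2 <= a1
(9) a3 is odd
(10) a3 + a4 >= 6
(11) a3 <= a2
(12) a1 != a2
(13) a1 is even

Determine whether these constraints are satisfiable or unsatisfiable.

Try a1 = 4, a2 = 3, a3 = 3, a4 = 5.
Check constraint 1: a1 - a3 = 1; constraint 3: a4 - a1 = 1; constraint 6: a3 + a2 = 6. The remaining constraints are straightforward to verify.

Satisfiable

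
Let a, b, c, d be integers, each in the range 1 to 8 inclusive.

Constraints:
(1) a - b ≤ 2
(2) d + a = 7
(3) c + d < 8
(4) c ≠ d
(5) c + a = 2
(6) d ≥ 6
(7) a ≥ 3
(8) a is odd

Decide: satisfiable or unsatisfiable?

Unsatisfiable

From constraint 6: d ≥ 6. From constraint 7: a ≥ 3. Hence d + a ≥ 9. But constraint 2 requires d + a = 7, and 7 < 9. Contradiction.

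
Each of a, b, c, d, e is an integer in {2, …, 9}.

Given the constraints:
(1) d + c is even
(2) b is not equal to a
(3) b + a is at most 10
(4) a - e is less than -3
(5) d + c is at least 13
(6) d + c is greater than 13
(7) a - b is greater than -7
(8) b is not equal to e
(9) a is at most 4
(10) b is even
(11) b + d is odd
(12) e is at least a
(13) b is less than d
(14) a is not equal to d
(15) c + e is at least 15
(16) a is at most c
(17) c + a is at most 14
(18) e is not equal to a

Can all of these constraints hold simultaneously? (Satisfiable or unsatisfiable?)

Try a = 2, b = 6, c = 9, d = 7, e = 8.
Check constraint 3: b + a = 8; constraint 4: a - e = -6; constraint 5: d + c = 16. The remaining constraints are straightforward to verify.

Satisfiable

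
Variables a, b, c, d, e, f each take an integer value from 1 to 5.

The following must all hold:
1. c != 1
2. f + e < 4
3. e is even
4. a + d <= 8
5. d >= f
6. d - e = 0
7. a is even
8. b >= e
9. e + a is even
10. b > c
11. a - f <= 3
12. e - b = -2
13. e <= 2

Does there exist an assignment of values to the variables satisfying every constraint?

Take a = 4, b = 4, c = 3, d = 2, e = 2, f = 1. Then constraint 2: f + e = 3; constraint 4: a + d = 6; constraint 6: d - e = 0, and every other listed constraint is also met.

Satisfiable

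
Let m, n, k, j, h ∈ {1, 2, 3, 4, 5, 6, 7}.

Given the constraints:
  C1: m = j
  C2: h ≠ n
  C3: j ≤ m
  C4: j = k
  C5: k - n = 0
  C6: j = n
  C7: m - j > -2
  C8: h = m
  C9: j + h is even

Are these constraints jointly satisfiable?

Unsatisfiable

From constraints 1, 6, and 8, h = m = j = n, so h = n. But constraint 2 says h ≠ n. Contradiction.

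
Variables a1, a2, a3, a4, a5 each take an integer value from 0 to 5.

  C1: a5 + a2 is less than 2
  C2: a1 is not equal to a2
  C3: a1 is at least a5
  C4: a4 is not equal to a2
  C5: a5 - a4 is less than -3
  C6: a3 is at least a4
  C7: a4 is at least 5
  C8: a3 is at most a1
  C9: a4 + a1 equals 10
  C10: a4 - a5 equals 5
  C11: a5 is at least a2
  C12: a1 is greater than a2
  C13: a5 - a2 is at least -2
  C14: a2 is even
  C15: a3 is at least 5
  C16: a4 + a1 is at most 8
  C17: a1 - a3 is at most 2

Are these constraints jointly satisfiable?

Unsatisfiable

From constraint 7: a4 ≥ 5. From constraints 8 and 15: a1 ≥ a3 ≥ 5. Hence a4 + a1 ≥ 10. But constraint 16 requires a4 + a1 ≤ 8, and 8 < 10. Contradiction.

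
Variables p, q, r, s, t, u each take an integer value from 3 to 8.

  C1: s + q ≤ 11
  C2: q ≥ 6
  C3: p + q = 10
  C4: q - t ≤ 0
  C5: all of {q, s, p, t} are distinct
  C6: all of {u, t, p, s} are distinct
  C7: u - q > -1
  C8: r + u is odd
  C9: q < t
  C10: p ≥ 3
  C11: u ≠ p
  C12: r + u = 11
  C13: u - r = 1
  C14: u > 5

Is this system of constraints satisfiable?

One satisfying assignment is p = 4, q = 6, r = 5, s = 3, t = 8, u = 6.
For the less obvious constraints — constraint 1: s + q = 9; constraint 3: p + q = 10; constraint 4: q - t = -2 — and the others hold by inspection.

Satisfiable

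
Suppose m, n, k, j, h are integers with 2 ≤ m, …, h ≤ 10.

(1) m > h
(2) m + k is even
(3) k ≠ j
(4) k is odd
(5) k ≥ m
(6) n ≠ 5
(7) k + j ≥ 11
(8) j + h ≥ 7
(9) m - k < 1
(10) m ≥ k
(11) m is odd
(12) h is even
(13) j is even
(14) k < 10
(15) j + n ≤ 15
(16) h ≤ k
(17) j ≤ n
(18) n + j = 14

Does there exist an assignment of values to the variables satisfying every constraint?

Setting (m, n, k, j, h) = (7, 8, 7, 6, 4) satisfies everything: constraint 7: k + j = 13; constraint 8: j + h = 10; constraint 9: m - k = 0, and the others follow.

Satisfiable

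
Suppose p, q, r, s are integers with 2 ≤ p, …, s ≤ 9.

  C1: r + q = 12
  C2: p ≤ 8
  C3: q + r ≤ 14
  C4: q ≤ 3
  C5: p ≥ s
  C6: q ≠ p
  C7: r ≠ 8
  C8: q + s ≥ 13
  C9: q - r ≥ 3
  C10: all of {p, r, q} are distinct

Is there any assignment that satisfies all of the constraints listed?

From constraint 4: q ≤ 3. From constraints 2 and 5: s ≤ p ≤ 8. Hence q + s ≤ 11. But constraint 8 requires q + s ≥ 13, and 13 > 11. Contradiction.

Unsatisfiable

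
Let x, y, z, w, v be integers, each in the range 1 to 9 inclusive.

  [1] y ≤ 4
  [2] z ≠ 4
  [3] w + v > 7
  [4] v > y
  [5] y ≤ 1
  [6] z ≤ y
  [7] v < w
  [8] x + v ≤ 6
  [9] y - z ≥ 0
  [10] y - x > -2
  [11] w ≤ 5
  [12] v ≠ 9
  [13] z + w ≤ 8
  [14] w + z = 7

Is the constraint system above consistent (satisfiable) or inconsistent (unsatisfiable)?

Unsatisfiable

From constraint 11: w ≤ 5. From constraints 5 and 6: z ≤ y ≤ 1. Hence w + z ≤ 6. But constraint 14 requires w + z = 7, and 7 > 6. Contradiction.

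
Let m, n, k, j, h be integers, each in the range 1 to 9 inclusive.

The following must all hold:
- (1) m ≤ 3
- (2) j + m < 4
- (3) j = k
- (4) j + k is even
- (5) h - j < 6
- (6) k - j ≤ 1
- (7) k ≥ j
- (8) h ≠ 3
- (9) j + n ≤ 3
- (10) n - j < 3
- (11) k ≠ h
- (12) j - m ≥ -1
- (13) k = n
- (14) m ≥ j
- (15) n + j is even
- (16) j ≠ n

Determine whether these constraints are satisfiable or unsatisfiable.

Unsatisfiable

From constraints 3 and 13, j = k = n, so j = n. But constraint 16 says j ≠ n. Contradiction.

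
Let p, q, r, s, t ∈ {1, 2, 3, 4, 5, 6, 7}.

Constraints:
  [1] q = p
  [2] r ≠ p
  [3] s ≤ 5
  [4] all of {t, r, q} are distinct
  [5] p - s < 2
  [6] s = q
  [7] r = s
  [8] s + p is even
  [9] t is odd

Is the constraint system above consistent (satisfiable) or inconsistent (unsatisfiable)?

Unsatisfiable

From constraints 1, 6, and 7, r = s = q = p, so r = p. But constraint 2 says r ≠ p. Contradiction.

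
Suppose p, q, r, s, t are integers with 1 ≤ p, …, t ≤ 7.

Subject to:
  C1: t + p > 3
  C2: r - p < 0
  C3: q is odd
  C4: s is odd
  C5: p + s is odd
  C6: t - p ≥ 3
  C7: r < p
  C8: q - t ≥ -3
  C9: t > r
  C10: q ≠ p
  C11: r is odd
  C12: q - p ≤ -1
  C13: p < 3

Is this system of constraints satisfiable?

Unsatisfiable

Constraints 6, 8, and 12 give q − t ≥ -3, t − p ≥ 3, p − q ≥ 1.
Adding all 3 inequalities: the left sides telescope to 0, and the right sides sum to (-3) + 3 + 1 = 1. So 0 ≥ 1, which is false.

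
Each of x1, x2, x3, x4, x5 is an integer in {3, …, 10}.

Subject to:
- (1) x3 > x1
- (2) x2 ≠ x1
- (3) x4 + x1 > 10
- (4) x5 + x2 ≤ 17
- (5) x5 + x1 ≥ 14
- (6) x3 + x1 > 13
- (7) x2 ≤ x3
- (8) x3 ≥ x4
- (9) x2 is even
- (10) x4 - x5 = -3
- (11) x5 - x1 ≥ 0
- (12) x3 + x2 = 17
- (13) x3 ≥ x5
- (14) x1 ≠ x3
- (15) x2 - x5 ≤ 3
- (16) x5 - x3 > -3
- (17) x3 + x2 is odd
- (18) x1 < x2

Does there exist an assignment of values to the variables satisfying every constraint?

Satisfiable

Setting (x1, x2, x3, x4, x5) = (7, 8, 9, 5, 8) satisfies everything: constraint 3: x4 + x1 = 12; constraint 4: x5 + x2 = 16; constraint 5: x5 + x1 = 15, and the others follow.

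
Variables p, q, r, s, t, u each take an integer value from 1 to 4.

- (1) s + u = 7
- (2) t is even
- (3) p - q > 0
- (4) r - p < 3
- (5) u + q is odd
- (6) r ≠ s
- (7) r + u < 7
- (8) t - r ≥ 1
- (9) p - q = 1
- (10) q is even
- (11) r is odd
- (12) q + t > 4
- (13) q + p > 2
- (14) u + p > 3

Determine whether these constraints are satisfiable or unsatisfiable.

Satisfiable

Setting (p, q, r, s, t, u) = (3, 2, 3, 4, 4, 3) satisfies everything: constraint 1: s + u = 7; constraint 3: p - q = 1; constraint 4: r - p = 0, and the others follow.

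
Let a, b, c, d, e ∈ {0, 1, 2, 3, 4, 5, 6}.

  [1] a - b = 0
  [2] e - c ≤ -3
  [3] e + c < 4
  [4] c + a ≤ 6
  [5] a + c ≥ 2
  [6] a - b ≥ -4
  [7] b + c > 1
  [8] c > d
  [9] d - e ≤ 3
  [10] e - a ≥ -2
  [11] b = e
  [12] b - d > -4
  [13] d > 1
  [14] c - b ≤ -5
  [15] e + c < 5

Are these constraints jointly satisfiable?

Unsatisfiable

Constraints 2, 6, 10, and 14 give c − e ≥ 3, e − a ≥ -2, a − b ≥ -4, b − c ≥ 5.
Adding all 4 inequalities: the left sides telescope to 0, and the right sides sum to 3 + (-2) + (-4) + 5 = 2. So 0 ≥ 2, which is false.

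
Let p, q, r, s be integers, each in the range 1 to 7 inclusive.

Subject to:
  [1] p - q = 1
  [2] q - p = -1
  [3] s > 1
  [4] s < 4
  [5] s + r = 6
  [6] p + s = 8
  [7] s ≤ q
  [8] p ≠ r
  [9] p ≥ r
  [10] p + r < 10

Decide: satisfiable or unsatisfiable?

Satisfiable

The assignment p = 5, q = 4, r = 3, s = 3 works:
  constraint 1 holds since p - q = 1.
  constraint 2 holds since q - p = -1.
The rest check out directly.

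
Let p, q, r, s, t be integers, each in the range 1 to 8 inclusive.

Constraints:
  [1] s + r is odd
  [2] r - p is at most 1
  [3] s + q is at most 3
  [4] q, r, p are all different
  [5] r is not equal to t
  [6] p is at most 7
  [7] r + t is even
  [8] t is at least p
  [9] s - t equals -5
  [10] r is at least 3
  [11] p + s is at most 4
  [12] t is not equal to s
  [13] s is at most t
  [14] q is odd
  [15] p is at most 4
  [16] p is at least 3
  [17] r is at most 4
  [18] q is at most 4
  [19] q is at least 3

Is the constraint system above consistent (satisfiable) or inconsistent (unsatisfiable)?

Constraints 10, 15, 16, 17, 18, and 19 confine each of q, r, p to the 2 values {3, 4}.
Constraint 4 requires all 3 of them to be distinct, but only 2 values are available — impossible by the pigeonhole principle.

Unsatisfiable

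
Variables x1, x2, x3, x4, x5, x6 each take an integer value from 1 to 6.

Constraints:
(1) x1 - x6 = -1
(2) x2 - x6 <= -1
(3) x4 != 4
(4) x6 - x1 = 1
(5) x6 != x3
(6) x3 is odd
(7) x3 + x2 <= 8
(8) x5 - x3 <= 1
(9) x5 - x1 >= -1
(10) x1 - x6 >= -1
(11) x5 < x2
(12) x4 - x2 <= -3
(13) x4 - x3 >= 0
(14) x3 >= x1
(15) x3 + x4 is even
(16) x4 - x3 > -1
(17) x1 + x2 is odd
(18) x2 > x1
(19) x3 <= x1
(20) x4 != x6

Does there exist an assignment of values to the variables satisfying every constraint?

Constraints 2, 8, 9, 10, 12, and 13 give x6 − x2 ≥ 1, x2 − x4 ≥ 3, x4 − x3 ≥ 0, x3 − x5 ≥ -1, x5 − x1 ≥ -1, x1 − x6 ≥ -1.
Adding all 6 inequalities: the left sides telescope to 0, and the right sides sum to 1 + 3 + 0 + (-1) + (-1) + (-1) = 1. So 0 ≥ 1, which is false.

Unsatisfiable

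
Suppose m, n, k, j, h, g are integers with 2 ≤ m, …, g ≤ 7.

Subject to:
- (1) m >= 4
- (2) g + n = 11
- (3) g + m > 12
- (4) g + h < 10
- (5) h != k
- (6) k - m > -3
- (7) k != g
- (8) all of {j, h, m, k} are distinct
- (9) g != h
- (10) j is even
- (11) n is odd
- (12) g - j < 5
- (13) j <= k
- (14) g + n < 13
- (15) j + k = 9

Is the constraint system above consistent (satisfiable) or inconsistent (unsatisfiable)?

Satisfiable

The assignment m = 7, n = 5, k = 5, j = 4, h = 2, g = 6 works:
  constraint 2 holds since g + n = 11.
  constraint 3 holds since g + m = 13.
The rest check out directly.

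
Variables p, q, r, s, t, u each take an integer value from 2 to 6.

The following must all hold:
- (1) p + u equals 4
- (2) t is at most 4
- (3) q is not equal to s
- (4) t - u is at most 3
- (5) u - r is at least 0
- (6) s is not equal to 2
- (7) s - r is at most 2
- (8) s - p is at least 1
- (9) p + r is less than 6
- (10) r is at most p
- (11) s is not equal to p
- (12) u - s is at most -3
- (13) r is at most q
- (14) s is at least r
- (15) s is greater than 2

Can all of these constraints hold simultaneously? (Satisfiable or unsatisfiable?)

Unsatisfiable

Constraints 5, 7, and 12 give s − u ≥ 3, u − r ≥ 0, r − s ≥ -2.
Adding all 3 inequalities: the left sides telescope to 0, and the right sides sum to 3 + 0 + (-2) = 1. So 0 ≥ 1, which is false.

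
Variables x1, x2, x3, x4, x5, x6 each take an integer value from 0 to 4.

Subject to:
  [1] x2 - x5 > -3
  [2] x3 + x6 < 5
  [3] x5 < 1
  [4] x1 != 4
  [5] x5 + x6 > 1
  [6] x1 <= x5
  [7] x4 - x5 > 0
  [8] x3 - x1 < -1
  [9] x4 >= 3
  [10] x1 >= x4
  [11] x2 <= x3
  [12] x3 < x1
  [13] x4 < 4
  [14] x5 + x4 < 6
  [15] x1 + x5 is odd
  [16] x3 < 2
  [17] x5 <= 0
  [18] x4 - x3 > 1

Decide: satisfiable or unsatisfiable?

From constraints 9 and 10: x1 ≥ x4 and x4 ≥ 3, so x1 ≥ 3. From constraints 6 and 17: x1 ≤ x5 and x5 ≤ 0, so x1 ≤ 0. But 0 < 3, so no value of x1 works.

Unsatisfiable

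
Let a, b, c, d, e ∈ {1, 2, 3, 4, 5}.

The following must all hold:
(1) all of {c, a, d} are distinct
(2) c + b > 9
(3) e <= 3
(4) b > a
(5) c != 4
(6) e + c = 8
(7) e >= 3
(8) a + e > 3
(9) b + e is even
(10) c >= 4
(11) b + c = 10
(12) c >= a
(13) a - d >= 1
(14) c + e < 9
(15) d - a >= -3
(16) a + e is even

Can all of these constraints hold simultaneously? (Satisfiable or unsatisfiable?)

Try a = 3, b = 5, c = 5, d = 1, e = 3.
Check constraint 2: c + b = 10; constraint 6: e + c = 8; constraint 8: a + e = 6. The remaining constraints are straightforward to verify.

Satisfiable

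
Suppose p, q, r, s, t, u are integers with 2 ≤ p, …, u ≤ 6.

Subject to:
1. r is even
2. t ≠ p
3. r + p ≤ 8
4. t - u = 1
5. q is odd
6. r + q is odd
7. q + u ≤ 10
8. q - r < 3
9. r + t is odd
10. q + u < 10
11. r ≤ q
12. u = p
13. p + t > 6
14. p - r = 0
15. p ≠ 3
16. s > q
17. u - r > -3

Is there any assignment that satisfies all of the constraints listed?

Satisfiable

Take p = 4, q = 5, r = 4, s = 6, t = 5, u = 4. Then constraint 3: r + p = 8; constraint 4: t - u = 1; constraint 7: q + u = 9, and every other listed constraint is also met.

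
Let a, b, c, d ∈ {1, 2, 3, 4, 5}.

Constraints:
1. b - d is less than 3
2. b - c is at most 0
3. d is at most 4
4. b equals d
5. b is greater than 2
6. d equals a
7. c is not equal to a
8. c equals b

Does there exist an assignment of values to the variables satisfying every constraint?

From constraints 4, 6, and 8, c = b = d = a, so c = a. But constraint 7 says c ≠ a. Contradiction.

Unsatisfiable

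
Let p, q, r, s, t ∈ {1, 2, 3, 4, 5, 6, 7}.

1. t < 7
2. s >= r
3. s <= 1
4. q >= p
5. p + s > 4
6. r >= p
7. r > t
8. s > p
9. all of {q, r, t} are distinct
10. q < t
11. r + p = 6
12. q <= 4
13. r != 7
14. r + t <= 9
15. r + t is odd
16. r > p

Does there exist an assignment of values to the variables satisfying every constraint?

From constraints 2 and 3: r ≤ s ≤ 1. From constraints 4 and 12: p ≤ q ≤ 4. Hence r + p ≤ 5. But constraint 11 requires r + p = 6, and 6 > 5. Contradiction.

Unsatisfiable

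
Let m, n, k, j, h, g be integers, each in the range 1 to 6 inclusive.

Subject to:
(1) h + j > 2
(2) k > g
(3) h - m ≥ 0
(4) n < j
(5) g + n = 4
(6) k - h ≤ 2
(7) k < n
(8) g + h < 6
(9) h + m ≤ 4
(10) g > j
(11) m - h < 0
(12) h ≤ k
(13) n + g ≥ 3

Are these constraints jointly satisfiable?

Constraints 2, 4, 7, and 10 give g < k, k < n, n < j, j < g. Chaining: g < k < n < j < g, which forces g < g — impossible.

Unsatisfiable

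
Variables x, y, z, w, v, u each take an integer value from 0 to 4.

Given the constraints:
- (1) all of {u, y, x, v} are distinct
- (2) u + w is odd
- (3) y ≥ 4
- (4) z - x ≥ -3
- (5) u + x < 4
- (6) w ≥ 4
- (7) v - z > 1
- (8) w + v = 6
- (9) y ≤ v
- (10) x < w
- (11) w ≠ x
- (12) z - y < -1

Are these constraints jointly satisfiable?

From constraint 6: w ≥ 4. From constraints 3 and 9: v ≥ y ≥ 4. Hence w + v ≥ 8. But constraint 8 requires w + v = 6, and 6 < 8. Contradiction.

Unsatisfiable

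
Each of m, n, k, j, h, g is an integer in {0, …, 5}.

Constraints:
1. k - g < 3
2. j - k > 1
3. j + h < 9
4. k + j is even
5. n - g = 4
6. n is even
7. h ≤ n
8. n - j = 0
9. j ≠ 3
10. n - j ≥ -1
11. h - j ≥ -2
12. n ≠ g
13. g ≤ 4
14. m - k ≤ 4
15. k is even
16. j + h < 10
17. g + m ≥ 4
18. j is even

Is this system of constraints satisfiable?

Satisfiable

Try m = 5, n = 4, k = 2, j = 4, h = 3, g = 0.
Check constraint 1: k - g = 2; constraint 2: j - k = 2. The remaining constraints are straightforward to verify.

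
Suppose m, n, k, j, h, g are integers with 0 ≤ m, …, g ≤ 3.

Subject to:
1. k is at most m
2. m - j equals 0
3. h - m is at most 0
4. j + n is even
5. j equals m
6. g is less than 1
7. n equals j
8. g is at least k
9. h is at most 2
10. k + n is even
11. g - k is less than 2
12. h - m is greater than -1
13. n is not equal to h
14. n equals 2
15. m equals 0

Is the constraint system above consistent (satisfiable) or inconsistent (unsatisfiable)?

Unsatisfiable

Constraint 14 fixes n = 2 and constraint 15 fixes m = 0. Constraints 5 and 7 give n = j = m, so n = m. But 2 ≠ 0 — contradiction.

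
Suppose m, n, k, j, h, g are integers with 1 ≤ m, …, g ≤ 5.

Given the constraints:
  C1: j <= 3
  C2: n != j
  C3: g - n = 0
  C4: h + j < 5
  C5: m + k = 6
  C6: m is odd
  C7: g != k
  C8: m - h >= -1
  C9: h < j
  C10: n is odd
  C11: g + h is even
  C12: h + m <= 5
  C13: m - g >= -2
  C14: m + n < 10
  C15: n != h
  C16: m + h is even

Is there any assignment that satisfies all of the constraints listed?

One satisfying assignment is m = 3, n = 5, k = 3, j = 2, h = 1, g = 5.
For the less obvious constraints — constraint 3: g - n = 0; constraint 4: h + j = 3 — and the others hold by inspection.

Satisfiable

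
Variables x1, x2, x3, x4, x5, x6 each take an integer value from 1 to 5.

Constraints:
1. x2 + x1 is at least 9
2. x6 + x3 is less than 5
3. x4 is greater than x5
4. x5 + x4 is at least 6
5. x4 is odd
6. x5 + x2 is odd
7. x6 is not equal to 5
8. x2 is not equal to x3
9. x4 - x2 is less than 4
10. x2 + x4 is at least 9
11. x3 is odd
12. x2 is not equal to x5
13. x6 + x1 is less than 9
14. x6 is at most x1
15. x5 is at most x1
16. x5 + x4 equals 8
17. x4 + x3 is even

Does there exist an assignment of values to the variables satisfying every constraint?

Satisfiable

Take x1 = 5, x2 = 4, x3 = 1, x4 = 5, x5 = 3, x6 = 3. Then constraint 1: x2 + x1 = 9; constraint 2: x6 + x3 = 4, and every other listed constraint is also met.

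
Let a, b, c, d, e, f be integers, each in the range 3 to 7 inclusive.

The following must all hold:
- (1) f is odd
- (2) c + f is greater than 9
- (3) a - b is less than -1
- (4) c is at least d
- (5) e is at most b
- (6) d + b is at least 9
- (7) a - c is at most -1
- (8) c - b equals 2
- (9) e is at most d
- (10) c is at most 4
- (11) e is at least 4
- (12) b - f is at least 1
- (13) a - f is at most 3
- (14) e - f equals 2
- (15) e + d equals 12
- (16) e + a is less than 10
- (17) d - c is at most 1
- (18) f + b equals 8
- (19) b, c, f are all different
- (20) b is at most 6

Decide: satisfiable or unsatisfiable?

Unsatisfiable

From constraints 5 and 20: e ≤ b ≤ 6. From constraints 4 and 10: d ≤ c ≤ 4. Hence e + d ≤ 10. But constraint 15 requires e + d = 12, and 12 > 10. Contradiction.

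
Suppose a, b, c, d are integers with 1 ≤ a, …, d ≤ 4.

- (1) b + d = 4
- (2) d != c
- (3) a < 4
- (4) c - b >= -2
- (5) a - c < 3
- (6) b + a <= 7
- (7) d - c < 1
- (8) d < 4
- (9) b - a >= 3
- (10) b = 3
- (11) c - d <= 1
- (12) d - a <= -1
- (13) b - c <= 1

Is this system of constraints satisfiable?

Constraints 4, 9, 11, and 12 give a − d ≥ 1, d − c ≥ -1, c − b ≥ -2, b − a ≥ 3.
Adding all 4 inequalities: the left sides telescope to 0, and the right sides sum to 1 + (-1) + (-2) + 3 = 1. So 0 ≥ 1, which is false.

Unsatisfiable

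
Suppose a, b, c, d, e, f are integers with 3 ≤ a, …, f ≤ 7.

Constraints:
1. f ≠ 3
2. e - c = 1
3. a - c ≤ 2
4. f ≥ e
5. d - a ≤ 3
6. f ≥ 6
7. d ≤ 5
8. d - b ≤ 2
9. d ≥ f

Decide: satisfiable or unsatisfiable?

From constraint 6: f ≥ 6. From constraints 7 and 9: f ≤ d and d ≤ 5, so f ≤ 5. But 5 < 6, so no value of f works.

Unsatisfiable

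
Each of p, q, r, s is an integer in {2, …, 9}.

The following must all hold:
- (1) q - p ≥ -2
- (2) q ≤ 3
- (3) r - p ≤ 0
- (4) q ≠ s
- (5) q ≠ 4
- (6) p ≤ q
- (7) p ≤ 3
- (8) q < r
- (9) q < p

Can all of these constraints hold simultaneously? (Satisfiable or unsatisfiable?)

Unsatisfiable

Constraints 3, 6, and 8 give r ≤ p, p ≤ q, q < r. Chaining: r ≤ p ≤ q < r, which forces r < r — impossible.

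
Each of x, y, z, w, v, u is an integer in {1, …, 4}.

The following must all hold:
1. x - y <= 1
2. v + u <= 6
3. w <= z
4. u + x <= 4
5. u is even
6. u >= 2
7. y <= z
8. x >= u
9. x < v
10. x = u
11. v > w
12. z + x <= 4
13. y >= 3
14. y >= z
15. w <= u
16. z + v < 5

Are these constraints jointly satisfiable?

From constraints 7 and 13: z ≥ y ≥ 3. From constraints 6 and 8: x ≥ u ≥ 2. Hence z + x ≥ 5. But constraint 12 requires z + x ≤ 4, and 4 < 5. Contradiction.

Unsatisfiable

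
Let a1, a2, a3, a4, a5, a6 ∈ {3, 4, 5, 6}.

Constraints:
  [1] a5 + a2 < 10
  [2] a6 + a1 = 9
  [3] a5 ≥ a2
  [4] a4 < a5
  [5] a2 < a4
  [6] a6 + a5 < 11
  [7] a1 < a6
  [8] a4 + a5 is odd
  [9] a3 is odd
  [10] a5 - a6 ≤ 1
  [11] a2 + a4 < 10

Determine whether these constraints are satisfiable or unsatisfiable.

Try a1 = 4, a2 = 3, a3 = 3, a4 = 4, a5 = 5, a6 = 5.
Check constraint 1: a5 + a2 = 8; constraint 2: a6 + a1 = 9; constraint 6: a6 + a5 = 10. The remaining constraints are straightforward to verify.

Satisfiable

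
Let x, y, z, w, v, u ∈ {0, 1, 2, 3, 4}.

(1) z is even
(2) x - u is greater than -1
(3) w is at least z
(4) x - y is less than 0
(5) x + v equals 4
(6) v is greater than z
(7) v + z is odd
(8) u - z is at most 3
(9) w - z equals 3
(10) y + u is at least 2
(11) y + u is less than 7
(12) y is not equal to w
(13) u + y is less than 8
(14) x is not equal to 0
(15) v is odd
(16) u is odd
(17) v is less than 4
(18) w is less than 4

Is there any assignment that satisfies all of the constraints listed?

Try x = 3, y = 4, z = 0, w = 3, v = 1, u = 1.
Check constraint 2: x - u = 2; constraint 4: x - y = -1. The remaining constraints are straightforward to verify.

Satisfiable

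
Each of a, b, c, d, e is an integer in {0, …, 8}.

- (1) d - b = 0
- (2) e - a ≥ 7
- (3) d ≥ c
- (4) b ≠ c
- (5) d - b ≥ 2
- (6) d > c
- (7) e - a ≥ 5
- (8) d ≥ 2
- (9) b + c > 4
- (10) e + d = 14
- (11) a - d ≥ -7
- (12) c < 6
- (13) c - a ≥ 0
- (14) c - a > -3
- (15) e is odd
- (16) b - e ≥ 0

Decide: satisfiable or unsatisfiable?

Constraints 2, 5, 11, and 16 give a − d ≥ -7, d − b ≥ 2, b − e ≥ 0, e − a ≥ 7.
Adding all 4 inequalities: the left sides telescope to 0, and the right sides sum to (-7) + 2 + 0 + 7 = 2. So 0 ≥ 2, which is false.

Unsatisfiable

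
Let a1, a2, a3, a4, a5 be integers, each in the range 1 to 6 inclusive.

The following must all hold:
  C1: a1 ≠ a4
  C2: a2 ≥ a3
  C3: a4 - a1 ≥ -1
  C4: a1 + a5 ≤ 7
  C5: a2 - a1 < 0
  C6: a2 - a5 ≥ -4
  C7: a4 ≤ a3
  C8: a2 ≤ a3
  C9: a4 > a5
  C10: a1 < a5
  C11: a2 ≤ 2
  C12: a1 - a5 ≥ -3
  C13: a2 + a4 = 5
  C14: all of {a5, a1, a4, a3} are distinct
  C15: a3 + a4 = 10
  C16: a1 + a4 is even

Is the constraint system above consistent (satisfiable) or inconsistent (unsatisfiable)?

Constraints 2, 5, 7, 9, and 10 give a1 < a5, a5 < a4, a4 ≤ a3, a3 ≤ a2, a2 < a1. Chaining: a1 < a5 < a4 ≤ a3 ≤ a2 < a1, which forces a1 < a1 — impossible.

Unsatisfiable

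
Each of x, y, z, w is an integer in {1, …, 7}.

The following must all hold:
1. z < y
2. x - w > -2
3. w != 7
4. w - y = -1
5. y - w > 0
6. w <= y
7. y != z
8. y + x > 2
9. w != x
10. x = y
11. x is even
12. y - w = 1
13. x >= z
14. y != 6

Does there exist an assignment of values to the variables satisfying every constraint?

Satisfiable

Take x = 2, y = 2, z = 1, w = 1. Then constraint 2: x - w = 1; constraint 4: w - y = -1; constraint 5: y - w = 1, and every other listed constraint is also met.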